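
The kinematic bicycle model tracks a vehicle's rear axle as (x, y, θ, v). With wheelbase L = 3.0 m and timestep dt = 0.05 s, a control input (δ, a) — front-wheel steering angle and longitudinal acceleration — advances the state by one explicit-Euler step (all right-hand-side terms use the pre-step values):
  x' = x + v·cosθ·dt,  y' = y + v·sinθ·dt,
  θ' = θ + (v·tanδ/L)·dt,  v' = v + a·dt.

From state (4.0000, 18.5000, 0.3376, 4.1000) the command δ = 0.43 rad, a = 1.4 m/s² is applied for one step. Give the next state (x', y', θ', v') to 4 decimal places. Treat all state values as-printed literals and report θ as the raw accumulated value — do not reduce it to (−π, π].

(4.1934, 18.5679, 0.3689, 4.1700)

x' = 4.0000 + 4.1000·cos(0.3376)·0.05 = 4.1934
y' = 18.5000 + 4.1000·sin(0.3376)·0.05 = 18.5679
θ' = 0.3376 + (4.1000/3.0)·tan(0.43)·0.05 = 0.3689
v' = 4.1000 + 1.4000·0.05 = 4.1700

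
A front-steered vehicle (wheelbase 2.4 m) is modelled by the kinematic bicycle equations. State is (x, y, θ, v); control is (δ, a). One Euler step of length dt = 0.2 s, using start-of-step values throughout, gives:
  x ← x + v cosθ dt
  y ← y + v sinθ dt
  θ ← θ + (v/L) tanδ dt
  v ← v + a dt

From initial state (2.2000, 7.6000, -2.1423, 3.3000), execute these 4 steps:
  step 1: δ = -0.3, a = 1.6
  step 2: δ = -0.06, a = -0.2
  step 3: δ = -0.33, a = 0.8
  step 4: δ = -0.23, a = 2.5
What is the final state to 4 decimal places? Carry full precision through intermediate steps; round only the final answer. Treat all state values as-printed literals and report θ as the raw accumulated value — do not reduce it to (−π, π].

(0.4294, 5.3789, -2.4207, 4.2400)

after step 1 (δ=-0.3, a=1.6): (1.843008, 7.044882, -2.227367, 3.620000)
after step 2 (δ=-0.06, a=-0.2): (1.401075, 6.471408, -2.245489, 3.580000)
after step 3 (δ=-0.33, a=0.8): (0.953820, 5.912285, -2.347676, 3.740000)
after step 4 (δ=-0.23, a=2.5): (0.429429, 5.378883, -2.420650, 4.240000)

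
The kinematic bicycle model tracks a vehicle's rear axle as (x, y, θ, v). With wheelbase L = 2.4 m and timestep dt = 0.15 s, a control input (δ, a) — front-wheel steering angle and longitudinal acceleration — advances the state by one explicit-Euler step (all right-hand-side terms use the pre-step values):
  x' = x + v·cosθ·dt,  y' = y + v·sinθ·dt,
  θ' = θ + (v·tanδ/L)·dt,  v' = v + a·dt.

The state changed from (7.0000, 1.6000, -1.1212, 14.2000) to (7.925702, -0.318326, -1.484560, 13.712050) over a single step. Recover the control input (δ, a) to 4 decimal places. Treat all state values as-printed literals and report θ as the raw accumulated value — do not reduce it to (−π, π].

a = (v'−v)/dt = (-0.487950)/0.15 = -3.2530
Δθ = θ'−θ = -0.363360;  (v·dt/L) = 14.2000·0.15/2.4 = 0.887500
tan δ = Δθ·L/(v·dt) = -0.409420  →  δ = -0.3886

δ = -0.3886, a = -3.2530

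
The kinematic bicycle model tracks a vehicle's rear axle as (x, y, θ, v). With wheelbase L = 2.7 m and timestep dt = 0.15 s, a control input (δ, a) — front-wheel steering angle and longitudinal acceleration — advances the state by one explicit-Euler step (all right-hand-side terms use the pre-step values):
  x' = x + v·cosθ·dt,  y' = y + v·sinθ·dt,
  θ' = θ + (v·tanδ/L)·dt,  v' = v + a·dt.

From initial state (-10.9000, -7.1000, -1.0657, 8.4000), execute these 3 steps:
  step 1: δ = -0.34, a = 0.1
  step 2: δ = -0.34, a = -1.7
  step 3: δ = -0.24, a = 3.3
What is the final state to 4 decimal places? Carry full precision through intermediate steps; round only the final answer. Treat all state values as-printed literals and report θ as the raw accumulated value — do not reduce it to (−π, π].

after step 1 (δ=-0.34, a=0.1): (-10.290296, -8.202661, -1.230777, 8.415000)
after step 2 (δ=-0.34, a=-1.7): (-9.869330, -9.392645, -1.396149, 8.160000)
after step 3 (δ=-0.24, a=3.3): (-9.656647, -10.598026, -1.507087, 8.655000)

(-9.6566, -10.5980, -1.5071, 8.6550)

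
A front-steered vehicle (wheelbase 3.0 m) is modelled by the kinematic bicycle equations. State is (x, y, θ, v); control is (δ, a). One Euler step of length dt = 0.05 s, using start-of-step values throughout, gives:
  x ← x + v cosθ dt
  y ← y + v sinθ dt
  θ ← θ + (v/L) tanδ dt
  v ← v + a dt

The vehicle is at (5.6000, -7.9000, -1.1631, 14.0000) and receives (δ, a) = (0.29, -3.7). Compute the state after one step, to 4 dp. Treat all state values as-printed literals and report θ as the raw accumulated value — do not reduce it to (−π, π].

x' = 5.6000 + 14.0000·cos(-1.1631)·0.05 = 5.8775
y' = -7.9000 + 14.0000·sin(-1.1631)·0.05 = -8.5426
θ' = -1.1631 + (14.0000/3.0)·tan(0.29)·0.05 = -1.0935
v' = 14.0000 − 3.7000·0.05 = 13.8150

(5.8775, -8.5426, -1.0935, 13.8150)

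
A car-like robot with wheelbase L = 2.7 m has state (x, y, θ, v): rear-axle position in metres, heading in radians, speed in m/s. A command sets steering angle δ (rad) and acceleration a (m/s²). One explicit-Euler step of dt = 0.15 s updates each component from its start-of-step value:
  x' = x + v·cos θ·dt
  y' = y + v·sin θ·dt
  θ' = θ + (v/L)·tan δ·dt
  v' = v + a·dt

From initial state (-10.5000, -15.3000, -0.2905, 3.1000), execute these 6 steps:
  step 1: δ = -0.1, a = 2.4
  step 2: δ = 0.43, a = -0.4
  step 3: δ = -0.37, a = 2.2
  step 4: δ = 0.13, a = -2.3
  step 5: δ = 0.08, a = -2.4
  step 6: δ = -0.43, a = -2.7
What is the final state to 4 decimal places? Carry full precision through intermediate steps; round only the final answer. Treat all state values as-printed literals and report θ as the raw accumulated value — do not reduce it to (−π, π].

after step 1 (δ=-0.1, a=2.4): (-10.054483, -15.433191, -0.307780, 3.460000)
after step 2 (δ=0.43, a=-0.4): (-9.559872, -15.590418, -0.219623, 3.400000)
after step 3 (δ=-0.37, a=2.2): (-9.062122, -15.701528, -0.292886, 3.730000)
after step 4 (δ=0.13, a=-2.3): (-8.526449, -15.863064, -0.265794, 3.385000)
after step 5 (δ=0.08, a=-2.4): (-8.036529, -15.996438, -0.250717, 3.025000)
after step 6 (δ=-0.43, a=-2.7): (-7.596965, -16.109013, -0.327791, 2.620000)

(-7.5970, -16.1090, -0.3278, 2.6200)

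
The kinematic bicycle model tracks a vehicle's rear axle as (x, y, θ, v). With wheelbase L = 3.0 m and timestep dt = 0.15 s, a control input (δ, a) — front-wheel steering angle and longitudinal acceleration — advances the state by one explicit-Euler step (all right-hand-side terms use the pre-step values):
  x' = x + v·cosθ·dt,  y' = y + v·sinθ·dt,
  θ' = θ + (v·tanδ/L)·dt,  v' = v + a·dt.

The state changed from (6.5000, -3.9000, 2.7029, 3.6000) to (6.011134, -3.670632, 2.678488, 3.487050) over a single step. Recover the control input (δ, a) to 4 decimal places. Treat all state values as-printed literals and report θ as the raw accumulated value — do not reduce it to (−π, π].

δ = -0.1348, a = -0.7530

a = (v'−v)/dt = (-0.112950)/0.15 = -0.7530
Δθ = θ'−θ = -0.024412;  (v·dt/L) = 3.6000·0.15/3.0 = 0.180000
tan δ = Δθ·L/(v·dt) = -0.135622  →  δ = -0.1348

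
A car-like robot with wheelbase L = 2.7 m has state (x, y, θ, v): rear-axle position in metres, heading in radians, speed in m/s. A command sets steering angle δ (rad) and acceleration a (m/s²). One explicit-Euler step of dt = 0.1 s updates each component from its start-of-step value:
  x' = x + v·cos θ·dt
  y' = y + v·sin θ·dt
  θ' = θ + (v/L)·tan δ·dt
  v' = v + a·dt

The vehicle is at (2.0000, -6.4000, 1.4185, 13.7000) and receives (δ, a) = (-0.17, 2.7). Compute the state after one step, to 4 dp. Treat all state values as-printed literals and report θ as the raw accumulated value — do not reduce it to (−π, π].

(2.2078, -5.0459, 1.3314, 13.9700)

x' = 2.0000 + 13.7000·cos(1.4185)·0.1 = 2.2078
y' = -6.4000 + 13.7000·sin(1.4185)·0.1 = -5.0459
θ' = 1.4185 + (13.7000/2.7)·tan(-0.17)·0.1 = 1.3314
v' = 13.7000 + 2.7000·0.1 = 13.9700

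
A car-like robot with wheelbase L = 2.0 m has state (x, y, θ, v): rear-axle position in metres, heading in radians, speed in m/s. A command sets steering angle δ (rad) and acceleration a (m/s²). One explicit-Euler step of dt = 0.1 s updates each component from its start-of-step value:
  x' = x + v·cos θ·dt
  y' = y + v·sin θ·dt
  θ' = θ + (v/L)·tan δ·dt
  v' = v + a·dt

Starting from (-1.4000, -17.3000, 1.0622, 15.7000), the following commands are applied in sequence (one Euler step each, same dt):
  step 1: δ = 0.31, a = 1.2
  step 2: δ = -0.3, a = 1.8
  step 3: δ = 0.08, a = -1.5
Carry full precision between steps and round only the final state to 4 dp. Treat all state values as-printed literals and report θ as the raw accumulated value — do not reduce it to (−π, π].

(0.5365, -12.9960, 1.1331, 15.8500)

after step 1 (δ=0.31, a=1.2): (-0.635486, -15.928717, 1.313657, 15.820000)
after step 2 (δ=-0.3, a=1.8): (-0.233160, -14.398730, 1.068972, 16.000000)
after step 3 (δ=0.08, a=-1.5): (0.536481, -12.996000, 1.133109, 15.850000)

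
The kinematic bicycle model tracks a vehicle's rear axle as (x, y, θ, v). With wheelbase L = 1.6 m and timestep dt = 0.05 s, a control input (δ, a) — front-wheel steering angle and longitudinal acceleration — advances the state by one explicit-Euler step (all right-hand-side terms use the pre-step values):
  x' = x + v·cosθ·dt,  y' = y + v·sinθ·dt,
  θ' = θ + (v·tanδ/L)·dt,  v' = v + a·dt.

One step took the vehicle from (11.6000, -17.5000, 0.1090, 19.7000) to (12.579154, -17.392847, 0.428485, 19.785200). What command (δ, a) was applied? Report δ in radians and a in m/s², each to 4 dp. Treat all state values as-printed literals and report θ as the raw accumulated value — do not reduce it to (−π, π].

δ = 0.4787, a = 1.7040

a = (v'−v)/dt = (0.085200)/0.05 = 1.7040
Δθ = θ'−θ = 0.319485;  (v·dt/L) = 19.7000·0.05/1.6 = 0.615625
tan δ = Δθ·L/(v·dt) = 0.518960  →  δ = 0.4787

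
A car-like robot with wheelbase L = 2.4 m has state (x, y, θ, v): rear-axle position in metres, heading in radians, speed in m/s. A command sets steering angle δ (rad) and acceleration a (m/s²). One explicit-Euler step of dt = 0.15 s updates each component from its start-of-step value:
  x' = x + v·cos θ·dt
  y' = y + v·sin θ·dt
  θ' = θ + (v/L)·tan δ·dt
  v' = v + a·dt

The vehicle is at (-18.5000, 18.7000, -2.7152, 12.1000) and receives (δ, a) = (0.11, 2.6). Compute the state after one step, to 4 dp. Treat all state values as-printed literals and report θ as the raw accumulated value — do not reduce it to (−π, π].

(-20.1525, 17.9493, -2.6317, 12.4900)

x' = -18.5000 + 12.1000·cos(-2.7152)·0.15 = -20.1525
y' = 18.7000 + 12.1000·sin(-2.7152)·0.15 = 17.9493
θ' = -2.7152 + (12.1000/2.4)·tan(0.11)·0.15 = -2.6317
v' = 12.1000 + 2.6000·0.15 = 12.4900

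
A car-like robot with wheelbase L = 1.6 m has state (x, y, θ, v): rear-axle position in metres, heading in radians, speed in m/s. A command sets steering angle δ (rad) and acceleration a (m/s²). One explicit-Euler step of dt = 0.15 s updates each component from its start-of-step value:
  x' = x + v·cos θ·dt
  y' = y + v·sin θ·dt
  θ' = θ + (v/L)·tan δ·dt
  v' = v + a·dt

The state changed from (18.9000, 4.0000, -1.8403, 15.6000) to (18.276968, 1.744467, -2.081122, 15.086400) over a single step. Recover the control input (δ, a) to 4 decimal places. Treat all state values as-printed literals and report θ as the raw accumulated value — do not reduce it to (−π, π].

δ = -0.1632, a = -3.4240

a = (v'−v)/dt = (-0.513600)/0.15 = -3.4240
Δθ = θ'−θ = -0.240822;  (v·dt/L) = 15.6000·0.15/1.6 = 1.462500
tan δ = Δθ·L/(v·dt) = -0.164665  →  δ = -0.1632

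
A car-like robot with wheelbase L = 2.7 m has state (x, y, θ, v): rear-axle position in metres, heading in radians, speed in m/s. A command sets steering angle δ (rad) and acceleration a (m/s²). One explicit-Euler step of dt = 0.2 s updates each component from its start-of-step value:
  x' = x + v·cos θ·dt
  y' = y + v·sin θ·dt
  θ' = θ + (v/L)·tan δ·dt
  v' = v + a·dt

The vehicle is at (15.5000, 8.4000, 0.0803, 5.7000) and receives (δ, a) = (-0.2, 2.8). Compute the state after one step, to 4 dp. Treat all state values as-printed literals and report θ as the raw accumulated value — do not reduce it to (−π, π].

x' = 15.5000 + 5.7000·cos(0.0803)·0.2 = 16.6363
y' = 8.4000 + 5.7000·sin(0.0803)·0.2 = 8.4914
θ' = 0.0803 + (5.7000/2.7)·tan(-0.2)·0.2 = -0.0053
v' = 5.7000 + 2.8000·0.2 = 6.2600

(16.6363, 8.4914, -0.0053, 6.2600)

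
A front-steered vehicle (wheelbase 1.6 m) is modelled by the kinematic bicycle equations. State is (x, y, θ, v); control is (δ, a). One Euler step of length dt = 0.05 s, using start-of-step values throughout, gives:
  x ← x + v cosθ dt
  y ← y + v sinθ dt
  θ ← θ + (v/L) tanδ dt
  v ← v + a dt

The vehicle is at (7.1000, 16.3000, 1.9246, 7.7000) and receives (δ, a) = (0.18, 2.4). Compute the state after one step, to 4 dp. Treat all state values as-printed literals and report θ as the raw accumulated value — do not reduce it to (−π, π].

x' = 7.1000 + 7.7000·cos(1.9246)·0.05 = 6.9666
y' = 16.3000 + 7.7000·sin(1.9246)·0.05 = 16.6612
θ' = 1.9246 + (7.7000/1.6)·tan(0.18)·0.05 = 1.9684
v' = 7.7000 + 2.4000·0.05 = 7.8200

(6.9666, 16.6612, 1.9684, 7.8200)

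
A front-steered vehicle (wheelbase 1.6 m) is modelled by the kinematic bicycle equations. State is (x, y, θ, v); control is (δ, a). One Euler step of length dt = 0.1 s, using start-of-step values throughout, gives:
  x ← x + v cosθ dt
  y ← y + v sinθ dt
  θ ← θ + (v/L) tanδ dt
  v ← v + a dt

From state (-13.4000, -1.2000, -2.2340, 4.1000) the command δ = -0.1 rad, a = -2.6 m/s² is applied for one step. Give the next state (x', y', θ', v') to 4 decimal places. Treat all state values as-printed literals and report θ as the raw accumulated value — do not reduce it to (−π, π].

x' = -13.4000 + 4.1000·cos(-2.2340)·0.1 = -13.6524
y' = -1.2000 + 4.1000·sin(-2.2340)·0.1 = -1.5231
θ' = -2.2340 + (4.1000/1.6)·tan(-0.1)·0.1 = -2.2597
v' = 4.1000 − 2.6000·0.1 = 3.8400

(-13.6524, -1.5231, -2.2597, 3.8400)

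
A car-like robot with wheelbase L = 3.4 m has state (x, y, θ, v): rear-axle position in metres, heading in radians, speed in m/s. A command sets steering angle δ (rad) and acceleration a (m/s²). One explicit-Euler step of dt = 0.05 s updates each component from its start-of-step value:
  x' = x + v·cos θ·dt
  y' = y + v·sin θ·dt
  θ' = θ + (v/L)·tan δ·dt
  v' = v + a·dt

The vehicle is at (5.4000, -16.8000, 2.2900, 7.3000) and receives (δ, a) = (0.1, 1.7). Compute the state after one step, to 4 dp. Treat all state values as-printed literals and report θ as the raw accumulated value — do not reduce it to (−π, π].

(5.1595, -16.5254, 2.3008, 7.3850)

x' = 5.4000 + 7.3000·cos(2.2900)·0.05 = 5.1595
y' = -16.8000 + 7.3000·sin(2.2900)·0.05 = -16.5254
θ' = 2.2900 + (7.3000/3.4)·tan(0.1)·0.05 = 2.3008
v' = 7.3000 + 1.7000·0.05 = 7.3850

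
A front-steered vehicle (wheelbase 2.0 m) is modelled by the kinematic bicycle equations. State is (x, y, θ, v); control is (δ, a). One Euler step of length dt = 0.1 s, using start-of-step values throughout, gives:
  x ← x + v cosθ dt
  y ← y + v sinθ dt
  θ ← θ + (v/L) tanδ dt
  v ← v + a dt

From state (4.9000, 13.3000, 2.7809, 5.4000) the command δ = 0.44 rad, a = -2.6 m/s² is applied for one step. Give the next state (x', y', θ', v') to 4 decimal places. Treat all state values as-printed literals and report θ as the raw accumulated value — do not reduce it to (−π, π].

(4.3947, 13.4906, 2.9080, 5.1400)

x' = 4.9000 + 5.4000·cos(2.7809)·0.1 = 4.3947
y' = 13.3000 + 5.4000·sin(2.7809)·0.1 = 13.4906
θ' = 2.7809 + (5.4000/2.0)·tan(0.44)·0.1 = 2.9080
v' = 5.4000 − 2.6000·0.1 = 5.1400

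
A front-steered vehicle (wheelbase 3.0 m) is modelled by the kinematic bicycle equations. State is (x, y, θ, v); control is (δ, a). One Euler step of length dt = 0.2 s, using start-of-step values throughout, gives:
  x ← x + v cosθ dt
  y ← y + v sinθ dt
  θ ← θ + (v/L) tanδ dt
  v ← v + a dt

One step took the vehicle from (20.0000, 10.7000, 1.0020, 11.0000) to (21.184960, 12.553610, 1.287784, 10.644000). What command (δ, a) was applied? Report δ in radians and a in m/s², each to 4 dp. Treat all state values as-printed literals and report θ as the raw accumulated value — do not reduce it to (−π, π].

δ = 0.3716, a = -1.7800

a = (v'−v)/dt = (-0.356000)/0.2 = -1.7800
Δθ = θ'−θ = 0.285784;  (v·dt/L) = 11.0000·0.2/3.0 = 0.733333
tan δ = Δθ·L/(v·dt) = 0.389705  →  δ = 0.3716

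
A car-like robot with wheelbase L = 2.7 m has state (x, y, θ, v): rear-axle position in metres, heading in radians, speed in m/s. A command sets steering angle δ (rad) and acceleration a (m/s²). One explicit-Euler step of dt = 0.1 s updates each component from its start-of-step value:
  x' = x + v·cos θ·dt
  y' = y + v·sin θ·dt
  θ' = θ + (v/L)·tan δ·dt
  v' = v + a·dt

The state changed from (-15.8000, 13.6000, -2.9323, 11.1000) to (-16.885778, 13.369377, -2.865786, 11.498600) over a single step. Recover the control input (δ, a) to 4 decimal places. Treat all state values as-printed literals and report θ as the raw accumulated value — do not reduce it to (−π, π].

a = (v'−v)/dt = (0.398600)/0.1 = 3.9860
Δθ = θ'−θ = 0.066514;  (v·dt/L) = 11.1000·0.1/2.7 = 0.411111
tan δ = Δθ·L/(v·dt) = 0.161791  →  δ = 0.1604

δ = 0.1604, a = 3.9860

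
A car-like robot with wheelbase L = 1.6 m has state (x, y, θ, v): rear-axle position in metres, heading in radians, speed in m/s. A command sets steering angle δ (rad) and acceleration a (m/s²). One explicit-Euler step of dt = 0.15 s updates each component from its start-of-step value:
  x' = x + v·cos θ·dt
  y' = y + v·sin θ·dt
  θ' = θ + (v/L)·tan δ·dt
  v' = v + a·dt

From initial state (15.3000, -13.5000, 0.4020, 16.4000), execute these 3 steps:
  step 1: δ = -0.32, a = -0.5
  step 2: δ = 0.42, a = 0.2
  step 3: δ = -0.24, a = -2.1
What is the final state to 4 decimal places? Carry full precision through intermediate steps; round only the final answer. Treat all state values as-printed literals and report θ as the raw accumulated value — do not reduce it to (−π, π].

(22.0560, -11.4641, 0.2007, 16.0400)

after step 1 (δ=-0.32, a=-0.5): (17.563890, -12.537501, -0.107511, 16.325000)
after step 2 (δ=0.42, a=0.2): (19.998501, -12.800262, 0.575954, 16.355000)
after step 3 (δ=-0.24, a=-2.1): (22.055976, -11.464136, 0.200735, 16.040000)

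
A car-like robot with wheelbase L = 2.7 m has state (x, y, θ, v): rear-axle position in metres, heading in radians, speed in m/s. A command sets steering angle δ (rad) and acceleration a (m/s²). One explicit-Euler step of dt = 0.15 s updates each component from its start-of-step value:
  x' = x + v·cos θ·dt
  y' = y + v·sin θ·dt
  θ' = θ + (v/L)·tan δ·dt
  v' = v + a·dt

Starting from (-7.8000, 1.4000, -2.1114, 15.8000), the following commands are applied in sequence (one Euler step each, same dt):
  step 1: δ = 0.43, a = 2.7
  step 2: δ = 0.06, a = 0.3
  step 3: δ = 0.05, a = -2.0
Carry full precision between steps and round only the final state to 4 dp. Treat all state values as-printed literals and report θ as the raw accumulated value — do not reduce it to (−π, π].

after step 1 (δ=0.43, a=2.7): (-9.019729, -0.632034, -1.708833, 16.205000)
after step 2 (δ=0.06, a=0.3): (-9.354196, -3.039663, -1.654751, 16.250000)
after step 3 (δ=0.05, a=-2.0): (-9.558596, -5.468577, -1.609575, 15.950000)

(-9.5586, -5.4686, -1.6096, 15.9500)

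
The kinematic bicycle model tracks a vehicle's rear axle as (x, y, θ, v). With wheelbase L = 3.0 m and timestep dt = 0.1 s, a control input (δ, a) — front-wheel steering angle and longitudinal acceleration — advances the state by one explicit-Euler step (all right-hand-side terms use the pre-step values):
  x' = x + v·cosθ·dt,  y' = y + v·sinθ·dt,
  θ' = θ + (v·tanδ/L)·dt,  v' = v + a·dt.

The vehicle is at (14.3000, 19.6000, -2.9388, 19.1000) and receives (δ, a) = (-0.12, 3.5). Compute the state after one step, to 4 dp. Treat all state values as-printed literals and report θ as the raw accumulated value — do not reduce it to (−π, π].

x' = 14.3000 + 19.1000·cos(-2.9388)·0.1 = 12.4291
y' = 19.6000 + 19.1000·sin(-2.9388)·0.1 = 19.2153
θ' = -2.9388 + (19.1000/3.0)·tan(-0.12)·0.1 = -3.0156
v' = 19.1000 + 3.5000·0.1 = 19.4500

(12.4291, 19.2153, -3.0156, 19.4500)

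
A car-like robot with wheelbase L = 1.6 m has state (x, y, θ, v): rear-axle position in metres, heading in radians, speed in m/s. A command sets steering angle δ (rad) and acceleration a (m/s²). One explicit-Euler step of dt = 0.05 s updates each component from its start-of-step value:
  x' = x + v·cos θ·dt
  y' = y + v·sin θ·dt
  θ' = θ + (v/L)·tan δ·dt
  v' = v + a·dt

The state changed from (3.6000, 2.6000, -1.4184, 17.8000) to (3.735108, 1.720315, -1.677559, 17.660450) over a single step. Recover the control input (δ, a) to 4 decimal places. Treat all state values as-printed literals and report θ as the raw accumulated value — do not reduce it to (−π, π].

a = (v'−v)/dt = (-0.139550)/0.05 = -2.7910
Δθ = θ'−θ = -0.259159;  (v·dt/L) = 17.8000·0.05/1.6 = 0.556250
tan δ = Δθ·L/(v·dt) = -0.465904  →  δ = -0.4360

δ = -0.4360, a = -2.7910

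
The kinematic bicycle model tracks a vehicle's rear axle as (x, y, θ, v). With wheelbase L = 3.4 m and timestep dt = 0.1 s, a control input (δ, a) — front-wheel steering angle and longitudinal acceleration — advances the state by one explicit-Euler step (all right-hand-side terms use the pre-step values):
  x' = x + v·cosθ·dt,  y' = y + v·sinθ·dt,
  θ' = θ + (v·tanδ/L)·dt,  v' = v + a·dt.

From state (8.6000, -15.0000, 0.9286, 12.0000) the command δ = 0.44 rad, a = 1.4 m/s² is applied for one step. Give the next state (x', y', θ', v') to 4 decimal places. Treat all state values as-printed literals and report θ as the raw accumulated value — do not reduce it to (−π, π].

(9.3187, -14.0391, 1.0948, 12.1400)

x' = 8.6000 + 12.0000·cos(0.9286)·0.1 = 9.3187
y' = -15.0000 + 12.0000·sin(0.9286)·0.1 = -14.0391
θ' = 0.9286 + (12.0000/3.4)·tan(0.44)·0.1 = 1.0948
v' = 12.0000 + 1.4000·0.1 = 12.1400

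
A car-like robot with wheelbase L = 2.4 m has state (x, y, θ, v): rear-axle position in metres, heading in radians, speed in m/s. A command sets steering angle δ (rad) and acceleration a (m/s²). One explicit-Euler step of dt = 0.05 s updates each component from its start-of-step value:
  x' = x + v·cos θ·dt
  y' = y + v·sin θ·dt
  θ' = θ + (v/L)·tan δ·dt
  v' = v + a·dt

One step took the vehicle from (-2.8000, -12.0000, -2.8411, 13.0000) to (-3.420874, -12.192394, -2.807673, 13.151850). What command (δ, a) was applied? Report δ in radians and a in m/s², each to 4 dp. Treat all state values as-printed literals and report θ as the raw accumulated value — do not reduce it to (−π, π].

δ = 0.1228, a = 3.0370

a = (v'−v)/dt = (0.151850)/0.05 = 3.0370
Δθ = θ'−θ = 0.033427;  (v·dt/L) = 13.0000·0.05/2.4 = 0.270833
tan δ = Δθ·L/(v·dt) = 0.123423  →  δ = 0.1228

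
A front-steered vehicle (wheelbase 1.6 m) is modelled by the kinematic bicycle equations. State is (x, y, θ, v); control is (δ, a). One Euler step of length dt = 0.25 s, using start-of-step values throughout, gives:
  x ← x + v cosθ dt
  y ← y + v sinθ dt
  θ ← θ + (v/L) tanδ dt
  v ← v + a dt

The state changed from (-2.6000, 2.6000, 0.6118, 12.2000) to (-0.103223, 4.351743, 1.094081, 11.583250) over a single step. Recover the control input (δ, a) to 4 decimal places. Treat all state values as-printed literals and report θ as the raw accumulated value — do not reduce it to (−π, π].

a = (v'−v)/dt = (-0.616750)/0.25 = -2.4670
Δθ = θ'−θ = 0.482281;  (v·dt/L) = 12.2000·0.25/1.6 = 1.906250
tan δ = Δθ·L/(v·dt) = 0.253000  →  δ = 0.2478

δ = 0.2478, a = -2.4670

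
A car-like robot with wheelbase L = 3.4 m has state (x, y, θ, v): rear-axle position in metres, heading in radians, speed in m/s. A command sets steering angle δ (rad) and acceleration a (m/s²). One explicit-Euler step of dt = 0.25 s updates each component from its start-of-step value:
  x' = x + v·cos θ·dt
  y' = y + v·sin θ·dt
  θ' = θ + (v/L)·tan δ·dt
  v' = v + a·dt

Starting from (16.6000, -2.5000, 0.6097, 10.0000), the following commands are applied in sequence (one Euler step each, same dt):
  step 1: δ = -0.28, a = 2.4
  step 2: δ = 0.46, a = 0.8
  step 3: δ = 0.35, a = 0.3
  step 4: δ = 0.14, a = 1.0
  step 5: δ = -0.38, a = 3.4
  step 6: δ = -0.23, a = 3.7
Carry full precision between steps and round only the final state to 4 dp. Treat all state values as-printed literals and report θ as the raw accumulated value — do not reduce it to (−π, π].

(27.2924, 9.1053, 0.6541, 12.9000)

after step 1 (δ=-0.28, a=2.4): (18.649550, -1.068446, 0.398263, 10.600000)
after step 2 (δ=0.46, a=0.8): (21.092150, -0.040729, 0.784422, 10.800000)
after step 3 (δ=0.35, a=0.3): (23.003202, 1.866594, 1.074297, 10.875000)
after step 4 (δ=0.14, a=1.0): (24.298279, 4.257070, 1.186983, 11.125000)
after step 5 (δ=-0.38, a=3.4): (25.339744, 6.835966, 0.860257, 11.975000)
after step 6 (δ=-0.23, a=3.7): (27.292395, 9.105260, 0.654091, 12.900000)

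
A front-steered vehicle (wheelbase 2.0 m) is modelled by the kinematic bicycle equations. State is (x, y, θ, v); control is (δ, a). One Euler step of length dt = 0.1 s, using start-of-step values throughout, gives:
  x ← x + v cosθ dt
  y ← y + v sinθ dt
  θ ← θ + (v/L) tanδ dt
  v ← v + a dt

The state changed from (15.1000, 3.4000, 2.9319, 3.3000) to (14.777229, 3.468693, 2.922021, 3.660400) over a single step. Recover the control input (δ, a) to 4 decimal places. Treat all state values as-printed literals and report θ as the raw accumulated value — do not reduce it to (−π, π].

δ = -0.0598, a = 3.6040

a = (v'−v)/dt = (0.360400)/0.1 = 3.6040
Δθ = θ'−θ = -0.009879;  (v·dt/L) = 3.3000·0.1/2.0 = 0.165000
tan δ = Δθ·L/(v·dt) = -0.059873  →  δ = -0.0598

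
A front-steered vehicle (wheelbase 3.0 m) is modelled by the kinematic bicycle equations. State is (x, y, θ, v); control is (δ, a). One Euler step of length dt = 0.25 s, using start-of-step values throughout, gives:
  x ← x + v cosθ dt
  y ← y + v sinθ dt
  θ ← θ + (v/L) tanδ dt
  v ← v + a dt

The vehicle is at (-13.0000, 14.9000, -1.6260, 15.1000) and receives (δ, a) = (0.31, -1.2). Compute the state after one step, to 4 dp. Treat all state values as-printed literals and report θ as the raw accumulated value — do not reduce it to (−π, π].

(-13.2083, 11.1308, -1.2229, 14.8000)

x' = -13.0000 + 15.1000·cos(-1.6260)·0.25 = -13.2083
y' = 14.9000 + 15.1000·sin(-1.6260)·0.25 = 11.1308
θ' = -1.6260 + (15.1000/3.0)·tan(0.31)·0.25 = -1.2229
v' = 15.1000 − 1.2000·0.25 = 14.8000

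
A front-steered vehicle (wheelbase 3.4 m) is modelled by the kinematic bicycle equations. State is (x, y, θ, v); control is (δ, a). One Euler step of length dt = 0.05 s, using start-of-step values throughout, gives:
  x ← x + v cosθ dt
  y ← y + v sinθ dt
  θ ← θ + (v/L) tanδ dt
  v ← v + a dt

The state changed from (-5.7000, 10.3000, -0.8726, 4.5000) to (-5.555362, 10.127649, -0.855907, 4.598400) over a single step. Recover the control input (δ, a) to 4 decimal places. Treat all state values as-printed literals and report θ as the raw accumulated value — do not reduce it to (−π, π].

a = (v'−v)/dt = (0.098400)/0.05 = 1.9680
Δθ = θ'−θ = 0.016693;  (v·dt/L) = 4.5000·0.05/3.4 = 0.066176
tan δ = Δθ·L/(v·dt) = 0.252250  →  δ = 0.2471

δ = 0.2471, a = 1.9680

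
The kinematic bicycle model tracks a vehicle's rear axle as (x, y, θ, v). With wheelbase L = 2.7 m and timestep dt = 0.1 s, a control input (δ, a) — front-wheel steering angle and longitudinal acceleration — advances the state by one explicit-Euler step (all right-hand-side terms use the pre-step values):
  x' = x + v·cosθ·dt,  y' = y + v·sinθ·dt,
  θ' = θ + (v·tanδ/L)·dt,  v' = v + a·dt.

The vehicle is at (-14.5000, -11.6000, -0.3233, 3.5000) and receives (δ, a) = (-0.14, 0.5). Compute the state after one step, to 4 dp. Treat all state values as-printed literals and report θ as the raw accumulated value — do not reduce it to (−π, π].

x' = -14.5000 + 3.5000·cos(-0.3233)·0.1 = -14.1681
y' = -11.6000 + 3.5000·sin(-0.3233)·0.1 = -11.7112
θ' = -0.3233 + (3.5000/2.7)·tan(-0.14)·0.1 = -0.3416
v' = 3.5000 + 0.5000·0.1 = 3.5500

(-14.1681, -11.7112, -0.3416, 3.5500)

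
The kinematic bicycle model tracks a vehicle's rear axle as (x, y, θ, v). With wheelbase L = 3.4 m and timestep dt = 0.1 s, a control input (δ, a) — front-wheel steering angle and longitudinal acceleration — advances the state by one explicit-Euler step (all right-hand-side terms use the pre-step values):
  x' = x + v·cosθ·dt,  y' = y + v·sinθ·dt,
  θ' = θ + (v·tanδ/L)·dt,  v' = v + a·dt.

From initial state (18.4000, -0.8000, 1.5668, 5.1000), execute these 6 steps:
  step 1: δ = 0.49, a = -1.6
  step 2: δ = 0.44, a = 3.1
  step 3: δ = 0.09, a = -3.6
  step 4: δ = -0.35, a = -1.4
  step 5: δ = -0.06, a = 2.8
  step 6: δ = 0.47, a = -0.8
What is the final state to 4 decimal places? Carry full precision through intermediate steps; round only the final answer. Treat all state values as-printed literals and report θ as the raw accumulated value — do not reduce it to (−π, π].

after step 1 (δ=0.49, a=-1.6): (18.402038, -0.290004, 1.646808, 4.940000)
after step 2 (δ=0.44, a=3.1): (18.364524, 0.202569, 1.715210, 5.250000)
after step 3 (δ=0.09, a=-3.6): (18.288971, 0.722104, 1.729145, 4.890000)
after step 4 (δ=-0.35, a=-1.4): (18.211861, 1.204987, 1.676645, 4.750000)
after step 5 (δ=-0.06, a=2.8): (18.161677, 1.677328, 1.668252, 5.030000)
after step 6 (δ=0.47, a=-0.8): (18.112734, 2.177941, 1.743402, 4.950000)

(18.1127, 2.1779, 1.7434, 4.9500)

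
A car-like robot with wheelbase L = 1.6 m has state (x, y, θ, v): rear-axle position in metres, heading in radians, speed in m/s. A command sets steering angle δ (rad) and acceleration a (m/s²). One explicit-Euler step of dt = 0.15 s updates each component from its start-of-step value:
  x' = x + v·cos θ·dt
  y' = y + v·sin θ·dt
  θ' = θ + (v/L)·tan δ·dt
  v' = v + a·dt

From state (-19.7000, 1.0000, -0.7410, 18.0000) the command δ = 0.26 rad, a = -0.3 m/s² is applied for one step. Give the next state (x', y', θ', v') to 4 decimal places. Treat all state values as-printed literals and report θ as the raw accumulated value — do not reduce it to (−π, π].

(-17.7080, -0.8226, -0.2921, 17.9550)

x' = -19.7000 + 18.0000·cos(-0.7410)·0.15 = -17.7080
y' = 1.0000 + 18.0000·sin(-0.7410)·0.15 = -0.8226
θ' = -0.7410 + (18.0000/1.6)·tan(0.26)·0.15 = -0.2921
v' = 18.0000 − 0.3000·0.15 = 17.9550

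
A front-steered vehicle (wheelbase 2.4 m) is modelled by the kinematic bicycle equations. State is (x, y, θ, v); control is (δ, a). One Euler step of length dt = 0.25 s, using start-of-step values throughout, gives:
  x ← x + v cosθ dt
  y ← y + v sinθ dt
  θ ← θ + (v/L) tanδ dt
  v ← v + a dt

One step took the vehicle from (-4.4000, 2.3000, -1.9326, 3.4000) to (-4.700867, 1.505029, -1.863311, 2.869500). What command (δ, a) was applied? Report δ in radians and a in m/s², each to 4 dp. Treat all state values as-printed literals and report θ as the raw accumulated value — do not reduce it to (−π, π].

δ = 0.1932, a = -2.1220

a = (v'−v)/dt = (-0.530500)/0.25 = -2.1220
Δθ = θ'−θ = 0.069289;  (v·dt/L) = 3.4000·0.25/2.4 = 0.354167
tan δ = Δθ·L/(v·dt) = 0.195640  →  δ = 0.1932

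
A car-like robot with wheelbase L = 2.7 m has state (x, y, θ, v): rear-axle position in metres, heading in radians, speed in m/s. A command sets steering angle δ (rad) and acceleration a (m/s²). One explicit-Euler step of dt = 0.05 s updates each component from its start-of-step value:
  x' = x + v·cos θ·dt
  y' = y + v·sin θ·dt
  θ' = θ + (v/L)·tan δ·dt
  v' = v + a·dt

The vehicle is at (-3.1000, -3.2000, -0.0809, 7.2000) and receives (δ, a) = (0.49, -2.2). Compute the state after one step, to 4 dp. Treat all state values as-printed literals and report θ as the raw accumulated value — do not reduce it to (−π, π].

x' = -3.1000 + 7.2000·cos(-0.0809)·0.05 = -2.7412
y' = -3.2000 + 7.2000·sin(-0.0809)·0.05 = -3.2291
θ' = -0.0809 + (7.2000/2.7)·tan(0.49)·0.05 = -0.0098
v' = 7.2000 − 2.2000·0.05 = 7.0900

(-2.7412, -3.2291, -0.0098, 7.0900)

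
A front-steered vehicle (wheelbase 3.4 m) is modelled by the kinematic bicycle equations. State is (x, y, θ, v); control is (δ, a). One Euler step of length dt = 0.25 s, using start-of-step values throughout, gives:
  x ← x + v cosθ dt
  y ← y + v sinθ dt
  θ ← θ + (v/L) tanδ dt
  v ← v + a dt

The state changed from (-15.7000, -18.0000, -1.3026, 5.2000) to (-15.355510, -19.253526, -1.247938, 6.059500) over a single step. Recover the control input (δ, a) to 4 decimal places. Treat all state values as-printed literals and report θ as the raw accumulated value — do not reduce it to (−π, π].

a = (v'−v)/dt = (0.859500)/0.25 = 3.4380
Δθ = θ'−θ = 0.054662;  (v·dt/L) = 5.2000·0.25/3.4 = 0.382353
tan δ = Δθ·L/(v·dt) = 0.142962  →  δ = 0.1420

δ = 0.1420, a = 3.4380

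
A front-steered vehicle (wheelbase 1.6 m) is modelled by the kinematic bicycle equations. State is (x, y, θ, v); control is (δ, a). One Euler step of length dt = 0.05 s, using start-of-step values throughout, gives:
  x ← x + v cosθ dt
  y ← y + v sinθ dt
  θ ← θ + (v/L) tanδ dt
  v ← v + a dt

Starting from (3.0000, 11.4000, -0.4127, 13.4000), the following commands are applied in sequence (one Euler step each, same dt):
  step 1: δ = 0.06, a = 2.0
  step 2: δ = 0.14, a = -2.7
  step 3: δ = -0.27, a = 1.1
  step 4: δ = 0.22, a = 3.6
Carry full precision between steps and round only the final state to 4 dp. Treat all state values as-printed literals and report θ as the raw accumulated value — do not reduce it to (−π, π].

(5.4773, 10.3728, -0.3499, 13.6000)

after step 1 (δ=0.06, a=2.0): (3.613748, 11.131274, -0.387545, 13.500000)
after step 2 (δ=0.14, a=-2.7): (4.238689, 10.876180, -0.328093, 13.365000)
after step 3 (δ=-0.27, a=1.1): (4.871294, 10.660844, -0.443683, 13.420000)
after step 4 (δ=0.22, a=3.6): (5.477326, 10.372805, -0.349903, 13.600000)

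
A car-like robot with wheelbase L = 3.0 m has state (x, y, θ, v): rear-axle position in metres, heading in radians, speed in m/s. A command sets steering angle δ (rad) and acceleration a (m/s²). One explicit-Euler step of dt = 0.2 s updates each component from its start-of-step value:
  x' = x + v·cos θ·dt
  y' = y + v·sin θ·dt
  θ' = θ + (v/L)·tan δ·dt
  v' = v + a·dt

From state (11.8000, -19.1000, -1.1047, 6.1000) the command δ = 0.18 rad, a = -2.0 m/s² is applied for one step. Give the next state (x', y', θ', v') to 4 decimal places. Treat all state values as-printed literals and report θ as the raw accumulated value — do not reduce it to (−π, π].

x' = 11.8000 + 6.1000·cos(-1.1047)·0.2 = 12.3483
y' = -19.1000 + 6.1000·sin(-1.1047)·0.2 = -20.1899
θ' = -1.1047 + (6.1000/3.0)·tan(0.18)·0.2 = -1.0307
v' = 6.1000 − 2.0000·0.2 = 5.7000

(12.3483, -20.1899, -1.0307, 5.7000)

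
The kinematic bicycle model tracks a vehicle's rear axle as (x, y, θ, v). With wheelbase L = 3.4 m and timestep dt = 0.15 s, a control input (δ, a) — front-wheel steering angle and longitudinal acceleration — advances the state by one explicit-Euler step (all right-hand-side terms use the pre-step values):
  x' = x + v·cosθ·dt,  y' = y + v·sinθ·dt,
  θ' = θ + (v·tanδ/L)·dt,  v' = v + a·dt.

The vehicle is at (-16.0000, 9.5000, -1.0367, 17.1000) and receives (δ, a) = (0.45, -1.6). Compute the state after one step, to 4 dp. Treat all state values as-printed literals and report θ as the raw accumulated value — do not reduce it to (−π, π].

x' = -16.0000 + 17.1000·cos(-1.0367)·0.15 = -14.6943
y' = 9.5000 + 17.1000·sin(-1.0367)·0.15 = 7.2922
θ' = -1.0367 + (17.1000/3.4)·tan(0.45)·0.15 = -0.6723
v' = 17.1000 − 1.6000·0.15 = 16.8600

(-14.6943, 7.2922, -0.6723, 16.8600)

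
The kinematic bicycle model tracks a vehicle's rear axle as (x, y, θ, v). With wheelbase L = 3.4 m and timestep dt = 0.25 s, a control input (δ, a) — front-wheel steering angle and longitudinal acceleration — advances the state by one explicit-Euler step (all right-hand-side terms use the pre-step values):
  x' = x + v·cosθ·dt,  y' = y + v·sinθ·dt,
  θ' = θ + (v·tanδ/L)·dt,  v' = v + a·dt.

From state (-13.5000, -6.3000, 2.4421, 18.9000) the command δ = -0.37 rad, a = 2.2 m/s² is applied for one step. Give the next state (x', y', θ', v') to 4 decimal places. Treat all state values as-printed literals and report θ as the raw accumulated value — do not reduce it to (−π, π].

x' = -13.5000 + 18.9000·cos(2.4421)·0.25 = -17.1154
y' = -6.3000 + 18.9000·sin(2.4421)·0.25 = -3.2579
θ' = 2.4421 + (18.9000/3.4)·tan(-0.37)·0.25 = 1.9031
v' = 18.9000 + 2.2000·0.25 = 19.4500

(-17.1154, -3.2579, 1.9031, 19.4500)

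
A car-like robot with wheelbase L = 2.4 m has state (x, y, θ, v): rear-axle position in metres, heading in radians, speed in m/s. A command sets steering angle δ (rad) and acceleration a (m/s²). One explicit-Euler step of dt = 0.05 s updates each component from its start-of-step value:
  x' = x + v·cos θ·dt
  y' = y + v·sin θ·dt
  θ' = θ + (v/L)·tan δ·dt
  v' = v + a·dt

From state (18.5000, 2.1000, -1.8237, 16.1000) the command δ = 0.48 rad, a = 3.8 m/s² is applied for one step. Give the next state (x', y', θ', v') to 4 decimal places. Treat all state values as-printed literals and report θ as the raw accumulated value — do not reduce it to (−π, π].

x' = 18.5000 + 16.1000·cos(-1.8237)·0.05 = 18.2986
y' = 2.1000 + 16.1000·sin(-1.8237)·0.05 = 1.3206
θ' = -1.8237 + (16.1000/2.4)·tan(0.48)·0.05 = -1.6491
v' = 16.1000 + 3.8000·0.05 = 16.2900

(18.2986, 1.3206, -1.6491, 16.2900)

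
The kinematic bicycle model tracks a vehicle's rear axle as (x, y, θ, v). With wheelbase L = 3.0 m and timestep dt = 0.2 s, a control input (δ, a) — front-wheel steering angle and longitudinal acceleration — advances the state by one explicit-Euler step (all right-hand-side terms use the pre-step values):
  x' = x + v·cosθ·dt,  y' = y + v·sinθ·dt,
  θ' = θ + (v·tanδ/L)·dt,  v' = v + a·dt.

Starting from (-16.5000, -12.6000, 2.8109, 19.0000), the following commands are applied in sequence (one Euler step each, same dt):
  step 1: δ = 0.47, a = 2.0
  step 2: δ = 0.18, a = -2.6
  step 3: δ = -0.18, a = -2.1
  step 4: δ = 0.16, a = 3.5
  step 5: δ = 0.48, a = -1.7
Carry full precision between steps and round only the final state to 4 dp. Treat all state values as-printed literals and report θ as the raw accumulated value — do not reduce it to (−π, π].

(-33.8445, -17.5816, 4.3242, 18.8200)

after step 1 (δ=0.47, a=2.0): (-20.094107, -11.366147, 3.454323, 19.400000)
after step 2 (δ=0.18, a=-2.6): (-23.785915, -12.559860, 3.689671, 18.880000)
after step 3 (δ=-0.18, a=-2.1): (-27.008835, -14.527337, 3.460632, 18.460000)
after step 4 (δ=0.16, a=3.5): (-30.514527, -15.685348, 3.659236, 19.160000)
after step 5 (δ=0.48, a=-1.7): (-33.844488, -17.581551, 4.324230, 18.820000)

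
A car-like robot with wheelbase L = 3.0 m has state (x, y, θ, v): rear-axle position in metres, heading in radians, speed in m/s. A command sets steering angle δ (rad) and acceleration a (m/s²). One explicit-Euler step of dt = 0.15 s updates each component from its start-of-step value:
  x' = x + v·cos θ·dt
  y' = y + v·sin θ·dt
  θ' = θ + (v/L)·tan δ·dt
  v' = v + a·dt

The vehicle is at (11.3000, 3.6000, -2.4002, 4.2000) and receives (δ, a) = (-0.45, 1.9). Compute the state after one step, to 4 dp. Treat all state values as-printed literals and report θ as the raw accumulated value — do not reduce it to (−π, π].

(10.8354, 3.1746, -2.5016, 4.4850)

x' = 11.3000 + 4.2000·cos(-2.4002)·0.15 = 10.8354
y' = 3.6000 + 4.2000·sin(-2.4002)·0.15 = 3.1746
θ' = -2.4002 + (4.2000/3.0)·tan(-0.45)·0.15 = -2.5016
v' = 4.2000 + 1.9000·0.15 = 4.4850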